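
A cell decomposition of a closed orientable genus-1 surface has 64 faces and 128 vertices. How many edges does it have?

192

For a closed orientable surface of genus 1, χ = 2 − 2·1 = 0.
E = V + F − (0) = 128 + 64 − (0) = 192.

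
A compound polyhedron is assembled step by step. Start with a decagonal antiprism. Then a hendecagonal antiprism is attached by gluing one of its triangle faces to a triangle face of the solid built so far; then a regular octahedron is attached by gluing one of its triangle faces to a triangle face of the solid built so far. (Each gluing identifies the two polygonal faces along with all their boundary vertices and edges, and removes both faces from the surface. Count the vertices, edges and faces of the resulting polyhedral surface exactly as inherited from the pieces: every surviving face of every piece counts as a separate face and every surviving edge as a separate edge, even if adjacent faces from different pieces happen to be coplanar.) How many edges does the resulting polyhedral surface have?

90

A decagonal antiprism: V=20, E=40, F=22.
Attach a hendecagonal antiprism (V=22, E=44, F=24) along a 3-gon: merge 3 vertices and 3 edges, delete both glued faces → V=39, E=81, F=44.
Attach a regular octahedron (V=6, E=12, F=8) along a 3-gon: merge 3 vertices and 3 edges, delete both glued faces → V=42, E=90, F=50.
Check: V − E + F = 42 − 90 + 50 = 2.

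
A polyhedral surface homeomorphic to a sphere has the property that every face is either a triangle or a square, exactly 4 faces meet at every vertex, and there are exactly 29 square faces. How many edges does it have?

70

Let x be the number of triangles; then F = 29 + x.
Edge–face incidences: 2E = 4·29 + 3·x = 116 + 3x.
Every vertex has degree 4, so 4V = 2E.
Euler: V − E + F = 2 ⇒ (2E)/4 − E + (29 + x) = 2.
Multiply by 8: 2·(2E) − 4·(2E) + 8·(29 + x) = 16, i.e. 232 + 8x − 2·(116 + 3x) = 16.
Collecting terms: 2x = 16, so x = 8.
Then 2E = 116 + 3·8 = 140, so E = 70, V = 2E/4 = 35, F = 29 + 8 = 37.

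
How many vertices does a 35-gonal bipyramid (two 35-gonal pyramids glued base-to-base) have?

37

A bipyramid over an n-gon has 2n triangular faces and n + 2 vertices: V = 35 + 2 = 37, E = 3·35 = 105, F = 2·35 = 70.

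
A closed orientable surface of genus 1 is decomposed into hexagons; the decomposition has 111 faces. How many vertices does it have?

χ = 2 − 2·1 = 0, and every face is a hexagon so 6F = 2E.
E = 6·111/2 = 333. Then V = 0 + E − F = 0 + 333 − 111 = 222.

222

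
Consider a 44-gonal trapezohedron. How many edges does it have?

The n-trapezohedron (dual of the n-antiprism) has V = 2·44 + 2 = 90, E = 4·44 = 176, F = 2·44 = 88.

176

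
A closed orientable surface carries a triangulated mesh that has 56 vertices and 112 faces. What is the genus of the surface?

Every face is a triangle, so 2E = 3·112 = 336, giving E = 168.
χ = V − E + F = 56 − 168 + 112 = 0.
For a closed orientable surface χ = 2 − 2g, so g = (2 − (0))/2 = 1.

1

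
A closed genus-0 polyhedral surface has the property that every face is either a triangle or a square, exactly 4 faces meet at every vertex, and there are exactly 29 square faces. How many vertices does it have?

35

Let x be the number of triangles; then F = 29 + x.
Edge–face incidences: 2E = 4·29 + 3·x = 116 + 3x.
Every vertex has degree 4, so 4V = 2E.
Euler: V − E + F = 2 ⇒ (2E)/4 − E + (29 + x) = 2.
Multiply by 8: 2·(2E) − 4·(2E) + 8·(29 + x) = 16, i.e. 232 + 8x − 2·(116 + 3x) = 16.
Collecting terms: 2x = 16, so x = 8.
Then 2E = 116 + 3·8 = 140, so E = 70, V = 2E/4 = 35, F = 29 + 8 = 37.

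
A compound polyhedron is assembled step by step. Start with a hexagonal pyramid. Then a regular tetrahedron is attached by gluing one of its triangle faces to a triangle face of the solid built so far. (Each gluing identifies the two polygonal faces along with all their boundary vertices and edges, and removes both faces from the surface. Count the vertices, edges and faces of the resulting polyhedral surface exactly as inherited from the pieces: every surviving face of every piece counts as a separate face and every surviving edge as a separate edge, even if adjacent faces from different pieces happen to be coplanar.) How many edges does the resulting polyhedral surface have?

A hexagonal pyramid: V=7, E=12, F=7.
Attach a regular tetrahedron (V=4, E=6, F=4) along a 3-gon: merge 3 vertices and 3 edges, delete both glued faces → V=8, E=15, F=9.
Check: V − E + F = 8 − 15 + 9 = 2.

15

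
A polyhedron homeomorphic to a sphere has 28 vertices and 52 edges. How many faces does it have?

Here V − E + F = 2.
F = 2 − V + E = 2 − 28 + 52 = 26.

26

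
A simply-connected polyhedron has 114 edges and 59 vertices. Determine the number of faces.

57

Here V − E + F = 2.
F = 2 − V + E = 2 − 59 + 114 = 57.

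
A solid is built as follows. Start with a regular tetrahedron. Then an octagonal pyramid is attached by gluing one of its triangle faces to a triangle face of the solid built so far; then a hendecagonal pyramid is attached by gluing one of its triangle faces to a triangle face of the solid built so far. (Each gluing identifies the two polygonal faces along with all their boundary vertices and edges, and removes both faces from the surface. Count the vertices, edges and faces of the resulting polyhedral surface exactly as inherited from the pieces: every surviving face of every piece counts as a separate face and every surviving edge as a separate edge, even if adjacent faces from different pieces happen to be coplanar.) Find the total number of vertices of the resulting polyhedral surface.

A regular tetrahedron: V=4, E=6, F=4.
Attach an octagonal pyramid (V=9, E=16, F=9) along a 3-gon: merge 3 vertices and 3 edges, delete both glued faces → V=10, E=19, F=11.
Attach a hendecagonal pyramid (V=12, E=22, F=12) along a 3-gon: merge 3 vertices and 3 edges, delete both glued faces → V=19, E=38, F=21.
Check: V − E + F = 19 − 38 + 21 = 2.

19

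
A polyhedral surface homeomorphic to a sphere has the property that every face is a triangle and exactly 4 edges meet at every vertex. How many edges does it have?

Each face has 3 edges and each edge borders two faces, so 2E = 3F.
Each vertex has degree 4, so 4V = 2E and hence V = 3F/4.
Euler: V − E + F = 2 ⇒ (3F/4) − (3F/2) + F = 2.
Multiply by 8: (6 − 12 + 8)F = 16, i.e. 2F = 16.
So F = 8, E = 3·8/2 = 12, V = 3·8/4 = 6.

12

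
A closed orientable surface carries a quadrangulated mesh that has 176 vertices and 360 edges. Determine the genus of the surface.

Every face is a square and each edge borders two faces, so 4F = 2·360, giving F = 180.
χ = V − E + F = 176 − 360 + 180 = -4.
For a closed orientable surface χ = 2 − 2g, so g = (2 − (-4))/2 = 3.

3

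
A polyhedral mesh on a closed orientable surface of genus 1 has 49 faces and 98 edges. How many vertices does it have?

For a closed orientable surface of genus 1, χ = 2 − 2·1 = 0.
V = 0 + E − F = 0 + 98 − 49 = 49.

49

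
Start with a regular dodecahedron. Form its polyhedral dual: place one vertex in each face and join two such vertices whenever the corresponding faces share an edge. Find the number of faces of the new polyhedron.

20

The base solid has V = 20, E = 30, F = 12.
The dual swaps V and F and preserves E: V′ = F = 12, E′ = E = 30, F′ = V = 20.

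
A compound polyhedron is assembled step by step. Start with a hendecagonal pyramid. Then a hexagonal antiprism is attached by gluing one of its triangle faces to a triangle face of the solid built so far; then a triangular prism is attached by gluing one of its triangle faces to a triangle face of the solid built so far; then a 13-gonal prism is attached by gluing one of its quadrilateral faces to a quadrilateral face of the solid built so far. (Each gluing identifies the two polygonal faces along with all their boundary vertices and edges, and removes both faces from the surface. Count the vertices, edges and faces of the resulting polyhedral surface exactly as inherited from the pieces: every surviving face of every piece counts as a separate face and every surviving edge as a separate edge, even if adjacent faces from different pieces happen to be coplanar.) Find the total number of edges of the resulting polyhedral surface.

84

A hendecagonal pyramid: V=12, E=22, F=12.
Attach a hexagonal antiprism (V=12, E=24, F=14) along a 3-gon: merge 3 vertices and 3 edges, delete both glued faces → V=21, E=43, F=24.
Attach a triangular prism (V=6, E=9, F=5) along a 3-gon: merge 3 vertices and 3 edges, delete both glued faces → V=24, E=49, F=27.
Attach a 13-gonal prism (V=26, E=39, F=15) along a 4-gon: merge 4 vertices and 4 edges, delete both glued faces → V=46, E=84, F=40.
Check: V − E + F = 46 − 84 + 40 = 2.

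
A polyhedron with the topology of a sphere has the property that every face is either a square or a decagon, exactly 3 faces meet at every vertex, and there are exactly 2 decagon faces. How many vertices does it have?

Let x be the number of squares; then F = 2 + x.
Edge–face incidences: 2E = 10·2 + 4·x = 20 + 4x.
Every vertex has degree 3, so 3V = 2E.
Euler: V − E + F = 2 ⇒ (2E)/3 − E + (2 + x) = 2.
Multiply by 6: 2·(2E) − 3·(2E) + 6·(2 + x) = 12, i.e. 12 + 6x − (20 + 4x) = 12.
Collecting terms: 2x − 8 = 12, so 2x = 20, so x = 10.
Then 2E = 20 + 4·10 = 60, so E = 30, V = 2E/3 = 20, F = 2 + 10 = 12.

20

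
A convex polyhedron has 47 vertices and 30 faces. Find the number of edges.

Here V − E + F = 2.
E = V + F − (2) = 47 + 30 − (2) = 75.

75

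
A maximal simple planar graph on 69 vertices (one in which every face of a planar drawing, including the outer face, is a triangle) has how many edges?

201

In a plane triangulation 3F = 2E and V − E + F = 2, so E = 3V − 6 = 3·69 − 6 = 201.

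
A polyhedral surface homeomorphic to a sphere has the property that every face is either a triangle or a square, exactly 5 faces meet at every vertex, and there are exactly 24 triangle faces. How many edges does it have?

40

Let x be the number of squares; then F = 24 + x.
Edge–face incidences: 2E = 3·24 + 4·x = 72 + 4x.
Every vertex has degree 5, so 5V = 2E.
Euler: V − E + F = 2 ⇒ (2E)/5 − E + (24 + x) = 2.
Multiply by 10: 2·(2E) − 5·(2E) + 10·(24 + x) = 20, i.e. 240 + 10x − 3·(72 + 4x) = 20.
Collecting terms: −2x + 24 = 20, so −2x = −4, so x = 2.
Then 2E = 72 + 4·2 = 80, so E = 40, V = 2E/5 = 16, F = 24 + 2 = 26.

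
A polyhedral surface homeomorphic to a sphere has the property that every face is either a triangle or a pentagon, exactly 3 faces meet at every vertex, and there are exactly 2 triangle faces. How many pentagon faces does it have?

Let x be the number of pentagons; then F = 2 + x.
Edge–face incidences: 2E = 3·2 + 5·x = 6 + 5x.
Every vertex has degree 3, so 3V = 2E.
Euler: V − E + F = 2 ⇒ (2E)/3 − E + (2 + x) = 2.
Multiply by 6: 2·(2E) − 3·(2E) + 6·(2 + x) = 12, i.e. 12 + 6x − (6 + 5x) = 12.
Collecting terms: x + 6 = 12, so x = 6.
Then 2E = 6 + 5·6 = 36, so E = 18, V = 2E/3 = 12, F = 2 + 6 = 8.

6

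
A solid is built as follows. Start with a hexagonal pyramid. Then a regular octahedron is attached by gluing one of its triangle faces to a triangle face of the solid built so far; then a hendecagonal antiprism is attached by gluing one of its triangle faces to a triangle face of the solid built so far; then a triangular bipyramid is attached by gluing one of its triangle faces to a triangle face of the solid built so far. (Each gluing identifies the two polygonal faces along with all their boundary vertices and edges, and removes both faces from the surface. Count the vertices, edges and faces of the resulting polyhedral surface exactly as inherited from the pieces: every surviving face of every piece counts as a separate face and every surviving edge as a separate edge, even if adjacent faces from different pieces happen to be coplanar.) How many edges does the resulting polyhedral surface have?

A hexagonal pyramid: V=7, E=12, F=7.
Attach a regular octahedron (V=6, E=12, F=8) along a 3-gon: merge 3 vertices and 3 edges, delete both glued faces → V=10, E=21, F=13.
Attach a hendecagonal antiprism (V=22, E=44, F=24) along a 3-gon: merge 3 vertices and 3 edges, delete both glued faces → V=29, E=62, F=35.
Attach a triangular bipyramid (V=5, E=9, F=6) along a 3-gon: merge 3 vertices and 3 edges, delete both glued faces → V=31, E=68, F=39.
Check: V − E + F = 31 − 68 + 39 = 2.

68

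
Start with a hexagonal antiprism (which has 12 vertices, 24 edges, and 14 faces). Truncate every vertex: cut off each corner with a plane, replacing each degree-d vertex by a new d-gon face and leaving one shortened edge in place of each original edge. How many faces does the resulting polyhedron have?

26

Truncation replaces each original edge-end by a new vertex, so V′ = 2E = 48.
Each original edge survives, and each old vertex of degree d contributes d new edges; summing degrees gives Σd = 2E, so E′ = E + 2E = 3E = 72.
Each original face survives and each original vertex becomes one new face: F′ = F + V = 26.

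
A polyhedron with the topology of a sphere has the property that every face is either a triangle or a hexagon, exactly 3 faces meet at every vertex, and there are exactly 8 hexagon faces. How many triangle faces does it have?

4

Let x be the number of triangles; then F = 8 + x.
Edge–face incidences: 2E = 6·8 + 3·x = 48 + 3x.
Every vertex has degree 3, so 3V = 2E.
Euler: V − E + F = 2 ⇒ (2E)/3 − E + (8 + x) = 2.
Multiply by 6: 2·(2E) − 3·(2E) + 6·(8 + x) = 12, i.e. 48 + 6x − (48 + 3x) = 12.
Collecting terms: 3x = 12, so x = 4.
Then 2E = 48 + 3·4 = 60, so E = 30, V = 2E/3 = 20, F = 8 + 4 = 12.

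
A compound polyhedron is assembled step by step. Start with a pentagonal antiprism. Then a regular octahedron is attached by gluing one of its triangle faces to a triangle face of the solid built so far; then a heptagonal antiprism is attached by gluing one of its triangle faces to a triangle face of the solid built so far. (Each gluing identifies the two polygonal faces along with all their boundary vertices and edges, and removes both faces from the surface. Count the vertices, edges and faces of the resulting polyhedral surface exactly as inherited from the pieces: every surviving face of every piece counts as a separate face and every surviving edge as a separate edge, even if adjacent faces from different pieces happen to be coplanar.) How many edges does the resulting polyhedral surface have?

A pentagonal antiprism: V=10, E=20, F=12.
Attach a regular octahedron (V=6, E=12, F=8) along a 3-gon: merge 3 vertices and 3 edges, delete both glued faces → V=13, E=29, F=18.
Attach a heptagonal antiprism (V=14, E=28, F=16) along a 3-gon: merge 3 vertices and 3 edges, delete both glued faces → V=24, E=54, F=32.
Check: V − E + F = 24 − 54 + 32 = 2.

54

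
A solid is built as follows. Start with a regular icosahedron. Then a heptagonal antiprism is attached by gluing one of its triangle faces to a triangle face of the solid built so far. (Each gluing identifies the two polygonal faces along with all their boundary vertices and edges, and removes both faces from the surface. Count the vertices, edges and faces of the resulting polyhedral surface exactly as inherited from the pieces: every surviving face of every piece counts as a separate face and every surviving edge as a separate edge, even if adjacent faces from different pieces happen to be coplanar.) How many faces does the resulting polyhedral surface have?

A regular icosahedron: V=12, E=30, F=20.
Attach a heptagonal antiprism (V=14, E=28, F=16) along a 3-gon: merge 3 vertices and 3 edges, delete both glued faces → V=23, E=55, F=34.
Check: V − E + F = 23 − 55 + 34 = 2.

34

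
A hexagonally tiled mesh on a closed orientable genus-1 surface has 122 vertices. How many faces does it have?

61

χ = 2 − 2·1 = 0, and every face is a hexagon so 6F = 2E.
V − E + F = 0 with E = 6F/2 gives 122 − (6/2 − 1)·F = 0, so F = 61 and E = 183.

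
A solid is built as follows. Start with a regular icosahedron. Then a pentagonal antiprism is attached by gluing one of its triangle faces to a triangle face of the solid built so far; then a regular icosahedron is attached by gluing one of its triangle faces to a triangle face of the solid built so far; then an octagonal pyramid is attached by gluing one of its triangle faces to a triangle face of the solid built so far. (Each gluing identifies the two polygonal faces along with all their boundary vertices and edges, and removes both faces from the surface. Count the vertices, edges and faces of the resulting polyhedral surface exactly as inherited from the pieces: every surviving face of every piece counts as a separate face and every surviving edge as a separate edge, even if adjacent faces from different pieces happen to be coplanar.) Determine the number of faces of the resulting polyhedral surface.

55

A regular icosahedron: V=12, E=30, F=20.
Attach a pentagonal antiprism (V=10, E=20, F=12) along a 3-gon: merge 3 vertices and 3 edges, delete both glued faces → V=19, E=47, F=30.
Attach a regular icosahedron (V=12, E=30, F=20) along a 3-gon: merge 3 vertices and 3 edges, delete both glued faces → V=28, E=74, F=48.
Attach an octagonal pyramid (V=9, E=16, F=9) along a 3-gon: merge 3 vertices and 3 edges, delete both glued faces → V=34, E=87, F=55.
Check: V − E + F = 34 − 87 + 55 = 2.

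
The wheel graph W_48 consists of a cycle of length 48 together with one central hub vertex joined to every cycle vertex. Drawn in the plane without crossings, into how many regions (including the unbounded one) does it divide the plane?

49

W_48 has V = 48 + 1 = 49 vertices and E = 2·48 = 96 edges.
By Euler's formula F = 2 − V + E = 2 − 49 + 96 = 49.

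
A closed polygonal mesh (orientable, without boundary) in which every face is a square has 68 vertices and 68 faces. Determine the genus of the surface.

1

Every face is a square, so 2E = 4·68 = 272, giving E = 136.
χ = V − E + F = 68 − 136 + 68 = 0.
For a closed orientable surface χ = 2 − 2g, so g = (2 − (0))/2 = 1.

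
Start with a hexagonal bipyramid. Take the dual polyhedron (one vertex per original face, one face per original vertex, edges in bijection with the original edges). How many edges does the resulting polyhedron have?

The base solid has V = 8, E = 18, F = 12.
The dual swaps V and F and preserves E: V′ = F = 12, E′ = E = 18, F′ = V = 8.

18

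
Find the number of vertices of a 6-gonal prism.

A prism on an n-gon has two n-gon bases and n rectangular sides: V = 2·6 = 12, E = 3·6 = 18, F = 6 + 2 = 8.
Check: V − E + F = 12 − 18 + 8 = 2.

12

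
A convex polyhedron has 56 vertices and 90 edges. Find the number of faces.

36

Here V − E + F = 2.
F = 2 − V + E = 2 − 56 + 90 = 36.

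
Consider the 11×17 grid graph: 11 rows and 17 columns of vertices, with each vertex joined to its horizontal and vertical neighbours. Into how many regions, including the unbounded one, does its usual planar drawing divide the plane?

161

The grid has V = 11·17 = 187 vertices and E = 11·16 + 17·10 = 346 edges.
F = 2 − V + E = 2 − 187 + 346 = 161.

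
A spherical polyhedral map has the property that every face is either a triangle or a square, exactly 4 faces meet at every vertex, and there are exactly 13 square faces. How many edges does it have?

Let x be the number of triangles; then F = 13 + x.
Edge–face incidences: 2E = 4·13 + 3·x = 52 + 3x.
Every vertex has degree 4, so 4V = 2E.
Euler: V − E + F = 2 ⇒ (2E)/4 − E + (13 + x) = 2.
Multiply by 8: 2·(2E) − 4·(2E) + 8·(13 + x) = 16, i.e. 104 + 8x − 2·(52 + 3x) = 16.
Collecting terms: 2x = 16, so x = 8.
Then 2E = 52 + 3·8 = 76, so E = 38, V = 2E/4 = 19, F = 13 + 8 = 21.

38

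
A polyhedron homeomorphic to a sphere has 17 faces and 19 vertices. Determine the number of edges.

Here V − E + F = 2.
E = V + F − (2) = 19 + 17 − (2) = 34.

34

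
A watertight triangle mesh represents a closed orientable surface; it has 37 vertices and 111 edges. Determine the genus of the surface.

1

Every face is a triangle and each edge borders two faces, so 3F = 2·111, giving F = 74.
χ = V − E + F = 37 − 111 + 74 = 0.
For a closed orientable surface χ = 2 − 2g, so g = (2 − (0))/2 = 1.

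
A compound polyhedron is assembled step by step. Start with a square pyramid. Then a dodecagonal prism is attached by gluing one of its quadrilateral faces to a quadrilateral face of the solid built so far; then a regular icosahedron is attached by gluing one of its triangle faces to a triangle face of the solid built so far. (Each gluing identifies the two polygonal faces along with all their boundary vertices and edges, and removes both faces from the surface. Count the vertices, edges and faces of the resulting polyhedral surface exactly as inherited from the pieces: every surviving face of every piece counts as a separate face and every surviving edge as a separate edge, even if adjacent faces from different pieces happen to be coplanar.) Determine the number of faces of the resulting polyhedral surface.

35

A square pyramid: V=5, E=8, F=5.
Attach a dodecagonal prism (V=24, E=36, F=14) along a 4-gon: merge 4 vertices and 4 edges, delete both glued faces → V=25, E=40, F=17.
Attach a regular icosahedron (V=12, E=30, F=20) along a 3-gon: merge 3 vertices and 3 edges, delete both glued faces → V=34, E=67, F=35.
Check: V − E + F = 34 − 67 + 35 = 2.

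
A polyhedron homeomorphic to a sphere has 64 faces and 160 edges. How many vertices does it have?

98

Here V − E + F = 2.
V = 2 + E − F = 2 + 160 − 64 = 98.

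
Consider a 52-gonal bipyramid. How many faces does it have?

104

A bipyramid over an n-gon has 2n triangular faces and n + 2 vertices: V = 52 + 2 = 54, E = 3·52 = 156, F = 2·52 = 104.
Check: V − E + F = 54 − 156 + 104 = 2.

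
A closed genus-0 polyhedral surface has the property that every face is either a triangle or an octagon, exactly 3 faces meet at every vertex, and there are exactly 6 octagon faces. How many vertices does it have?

Let x be the number of triangles; then F = 6 + x.
Edge–face incidences: 2E = 8·6 + 3·x = 48 + 3x.
Every vertex has degree 3, so 3V = 2E.
Euler: V − E + F = 2 ⇒ (2E)/3 − E + (6 + x) = 2.
Multiply by 6: 2·(2E) − 3·(2E) + 6·(6 + x) = 12, i.e. 36 + 6x − (48 + 3x) = 12.
Collecting terms: 3x − 12 = 12, so 3x = 24, so x = 8.
Then 2E = 48 + 3·8 = 72, so E = 36, V = 2E/3 = 24, F = 6 + 8 = 14.

24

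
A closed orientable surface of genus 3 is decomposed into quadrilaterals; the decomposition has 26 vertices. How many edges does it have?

60

χ = 2 − 2·3 = -4, and every face is a square so 4F = 2E.
V − E + F = -4 with E = 4F/2 gives 26 − (4/2 − 1)·F = -4, so F = 30 and E = 60.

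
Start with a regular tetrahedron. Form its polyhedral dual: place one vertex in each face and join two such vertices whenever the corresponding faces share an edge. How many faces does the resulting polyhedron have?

4

The base solid has V = 4, E = 6, F = 4.
The dual swaps V and F and preserves E: V′ = F = 4, E′ = E = 6, F′ = V = 4.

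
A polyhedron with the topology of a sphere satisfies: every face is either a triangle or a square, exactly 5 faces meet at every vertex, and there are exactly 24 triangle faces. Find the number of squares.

2

Let x be the number of squares; then F = 24 + x.
Edge–face incidences: 2E = 3·24 + 4·x = 72 + 4x.
Every vertex has degree 5, so 5V = 2E.
Euler: V − E + F = 2 ⇒ (2E)/5 − E + (24 + x) = 2.
Multiply by 10: 2·(2E) − 5·(2E) + 10·(24 + x) = 20, i.e. 240 + 10x − 3·(72 + 4x) = 20.
Collecting terms: −2x + 24 = 20, so −2x = −4, so x = 2.
Then 2E = 72 + 4·2 = 80, so E = 40, V = 2E/5 = 16, F = 24 + 2 = 26.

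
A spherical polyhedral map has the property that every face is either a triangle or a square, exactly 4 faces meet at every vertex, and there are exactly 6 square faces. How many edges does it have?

24

Let x be the number of triangles; then F = 6 + x.
Edge–face incidences: 2E = 4·6 + 3·x = 24 + 3x.
Every vertex has degree 4, so 4V = 2E.
Euler: V − E + F = 2 ⇒ (2E)/4 − E + (6 + x) = 2.
Multiply by 8: 2·(2E) − 4·(2E) + 8·(6 + x) = 16, i.e. 48 + 8x − 2·(24 + 3x) = 16.
Collecting terms: 2x = 16, so x = 8.
Then 2E = 24 + 3·8 = 48, so E = 24, V = 2E/4 = 12, F = 6 + 8 = 14.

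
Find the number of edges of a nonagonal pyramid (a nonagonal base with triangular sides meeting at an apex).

A pyramid on an n-gon base has one n-gon and n triangles: V = 9 + 1 = 10, E = 2·9 = 18, F = 9 + 1 = 10.

18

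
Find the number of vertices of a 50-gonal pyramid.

51

A pyramid on an n-gon base has one n-gon and n triangles: V = 50 + 1 = 51, E = 2·50 = 100, F = 50 + 1 = 51.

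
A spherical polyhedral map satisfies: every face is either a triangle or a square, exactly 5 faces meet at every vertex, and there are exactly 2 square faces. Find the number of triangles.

Let x be the number of triangles; then F = 2 + x.
Edge–face incidences: 2E = 4·2 + 3·x = 8 + 3x.
Every vertex has degree 5, so 5V = 2E.
Euler: V − E + F = 2 ⇒ (2E)/5 − E + (2 + x) = 2.
Multiply by 10: 2·(2E) − 5·(2E) + 10·(2 + x) = 20, i.e. 20 + 10x − 3·(8 + 3x) = 20.
Collecting terms: x − 4 = 20, so x = 24.
Then 2E = 8 + 3·24 = 80, so E = 40, V = 2E/5 = 16, F = 2 + 24 = 26.

24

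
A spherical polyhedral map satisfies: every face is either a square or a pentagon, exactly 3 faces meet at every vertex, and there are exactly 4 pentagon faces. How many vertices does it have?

Let x be the number of squares; then F = 4 + x.
Edge–face incidences: 2E = 5·4 + 4·x = 20 + 4x.
Every vertex has degree 3, so 3V = 2E.
Euler: V − E + F = 2 ⇒ (2E)/3 − E + (4 + x) = 2.
Multiply by 6: 2·(2E) − 3·(2E) + 6·(4 + x) = 12, i.e. 24 + 6x − (20 + 4x) = 12.
Collecting terms: 2x + 4 = 12, so 2x = 8, so x = 4.
Then 2E = 20 + 4·4 = 36, so E = 18, V = 2E/3 = 12, F = 4 + 4 = 8.

12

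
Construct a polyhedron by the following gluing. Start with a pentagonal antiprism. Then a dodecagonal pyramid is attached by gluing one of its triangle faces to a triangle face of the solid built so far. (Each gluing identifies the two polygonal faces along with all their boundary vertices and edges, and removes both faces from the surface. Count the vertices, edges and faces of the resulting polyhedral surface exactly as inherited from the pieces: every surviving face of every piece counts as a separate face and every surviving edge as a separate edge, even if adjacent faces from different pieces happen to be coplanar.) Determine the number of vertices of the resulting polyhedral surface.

A pentagonal antiprism: V=10, E=20, F=12.
Attach a dodecagonal pyramid (V=13, E=24, F=13) along a 3-gon: merge 3 vertices and 3 edges, delete both glued faces → V=20, E=41, F=23.
Check: V − E + F = 20 − 41 + 23 = 2.

20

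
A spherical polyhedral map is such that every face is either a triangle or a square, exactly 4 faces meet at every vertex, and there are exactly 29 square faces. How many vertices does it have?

Let x be the number of triangles; then F = 29 + x.
Edge–face incidences: 2E = 4·29 + 3·x = 116 + 3x.
Every vertex has degree 4, so 4V = 2E.
Euler: V − E + F = 2 ⇒ (2E)/4 − E + (29 + x) = 2.
Multiply by 8: 2·(2E) − 4·(2E) + 8·(29 + x) = 16, i.e. 232 + 8x − 2·(116 + 3x) = 16.
Collecting terms: 2x = 16, so x = 8.
Then 2E = 116 + 3·8 = 140, so E = 70, V = 2E/4 = 35, F = 29 + 8 = 37.

35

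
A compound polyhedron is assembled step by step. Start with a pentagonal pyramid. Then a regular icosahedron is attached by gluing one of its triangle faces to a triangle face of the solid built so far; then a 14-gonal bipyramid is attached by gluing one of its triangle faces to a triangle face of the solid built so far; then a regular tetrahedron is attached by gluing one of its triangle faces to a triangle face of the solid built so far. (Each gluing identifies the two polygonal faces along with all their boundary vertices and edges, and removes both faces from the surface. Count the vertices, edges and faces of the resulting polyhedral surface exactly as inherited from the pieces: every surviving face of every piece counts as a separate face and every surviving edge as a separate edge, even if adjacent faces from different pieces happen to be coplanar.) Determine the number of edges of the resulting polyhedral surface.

A pentagonal pyramid: V=6, E=10, F=6.
Attach a regular icosahedron (V=12, E=30, F=20) along a 3-gon: merge 3 vertices and 3 edges, delete both glued faces → V=15, E=37, F=24.
Attach a 14-gonal bipyramid (V=16, E=42, F=28) along a 3-gon: merge 3 vertices and 3 edges, delete both glued faces → V=28, E=76, F=50.
Attach a regular tetrahedron (V=4, E=6, F=4) along a 3-gon: merge 3 vertices and 3 edges, delete both glued faces → V=29, E=79, F=52.
Check: V − E + F = 29 − 79 + 52 = 2.

79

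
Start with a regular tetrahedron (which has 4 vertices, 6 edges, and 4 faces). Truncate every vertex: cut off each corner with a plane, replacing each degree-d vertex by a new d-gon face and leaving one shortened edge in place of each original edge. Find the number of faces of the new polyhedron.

Truncation replaces each original edge-end by a new vertex, so V′ = 2E = 12.
Each original edge survives, and each old vertex of degree d contributes d new edges; summing degrees gives Σd = 2E, so E′ = E + 2E = 3E = 18.
Each original face survives and each original vertex becomes one new face: F′ = F + V = 8.

8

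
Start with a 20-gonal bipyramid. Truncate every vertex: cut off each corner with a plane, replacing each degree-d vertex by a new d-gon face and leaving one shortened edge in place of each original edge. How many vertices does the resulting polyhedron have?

120

The base solid has V = 22, E = 60, F = 40.
Truncation replaces each original edge-end by a new vertex, so V′ = 2E = 120.
Each original edge survives, and each old vertex of degree d contributes d new edges; summing degrees gives Σd = 2E, so E′ = E + 2E = 3E = 180.
Each original face survives and each original vertex becomes one new face: F′ = F + V = 62.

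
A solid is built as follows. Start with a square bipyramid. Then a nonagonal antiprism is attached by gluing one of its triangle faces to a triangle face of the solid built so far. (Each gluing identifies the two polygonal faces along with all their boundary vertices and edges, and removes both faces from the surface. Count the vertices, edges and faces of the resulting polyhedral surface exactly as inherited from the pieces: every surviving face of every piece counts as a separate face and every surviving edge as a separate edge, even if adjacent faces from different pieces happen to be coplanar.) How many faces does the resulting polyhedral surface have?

A square bipyramid: V=6, E=12, F=8.
Attach a nonagonal antiprism (V=18, E=36, F=20) along a 3-gon: merge 3 vertices and 3 edges, delete both glued faces → V=21, E=45, F=26.
Check: V − E + F = 21 − 45 + 26 = 2.

26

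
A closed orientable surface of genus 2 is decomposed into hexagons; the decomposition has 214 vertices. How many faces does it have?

108

χ = 2 − 2·2 = -2, and every face is a hexagon so 6F = 2E.
V − E + F = -2 with E = 6F/2 gives 214 − (6/2 − 1)·F = -2, so F = 108 and E = 324.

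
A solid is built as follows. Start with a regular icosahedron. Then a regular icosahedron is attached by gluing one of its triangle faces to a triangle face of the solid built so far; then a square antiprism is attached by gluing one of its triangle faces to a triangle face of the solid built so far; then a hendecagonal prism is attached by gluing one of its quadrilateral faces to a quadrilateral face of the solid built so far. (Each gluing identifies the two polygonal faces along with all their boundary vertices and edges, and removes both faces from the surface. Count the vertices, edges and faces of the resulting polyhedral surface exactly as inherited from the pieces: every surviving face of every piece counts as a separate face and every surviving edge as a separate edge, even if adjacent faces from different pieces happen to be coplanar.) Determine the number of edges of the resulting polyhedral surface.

99

A regular icosahedron: V=12, E=30, F=20.
Attach a regular icosahedron (V=12, E=30, F=20) along a 3-gon: merge 3 vertices and 3 edges, delete both glued faces → V=21, E=57, F=38.
Attach a square antiprism (V=8, E=16, F=10) along a 3-gon: merge 3 vertices and 3 edges, delete both glued faces → V=26, E=70, F=46.
Attach a hendecagonal prism (V=22, E=33, F=13) along a 4-gon: merge 4 vertices and 4 edges, delete both glued faces → V=44, E=99, F=57.
Check: V − E + F = 44 − 99 + 57 = 2.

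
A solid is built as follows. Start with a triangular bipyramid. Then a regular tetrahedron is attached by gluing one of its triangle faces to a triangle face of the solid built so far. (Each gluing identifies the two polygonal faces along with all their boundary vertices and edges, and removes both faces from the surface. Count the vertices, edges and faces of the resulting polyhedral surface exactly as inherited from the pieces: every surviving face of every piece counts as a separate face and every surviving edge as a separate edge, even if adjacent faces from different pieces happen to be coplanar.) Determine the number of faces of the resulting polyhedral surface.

A triangular bipyramid: V=5, E=9, F=6.
Attach a regular tetrahedron (V=4, E=6, F=4) along a 3-gon: merge 3 vertices and 3 edges, delete both glued faces → V=6, E=12, F=8.
Check: V − E + F = 6 − 12 + 8 = 2.

8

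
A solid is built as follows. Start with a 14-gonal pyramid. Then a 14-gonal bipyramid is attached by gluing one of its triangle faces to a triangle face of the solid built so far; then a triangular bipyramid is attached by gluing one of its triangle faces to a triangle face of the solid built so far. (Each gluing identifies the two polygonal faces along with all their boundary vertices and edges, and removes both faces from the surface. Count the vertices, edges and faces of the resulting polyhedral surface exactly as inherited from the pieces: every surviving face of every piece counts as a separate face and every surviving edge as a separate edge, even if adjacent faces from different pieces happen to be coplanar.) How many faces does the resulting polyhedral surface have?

A 14-gonal pyramid: V=15, E=28, F=15.
Attach a 14-gonal bipyramid (V=16, E=42, F=28) along a 3-gon: merge 3 vertices and 3 edges, delete both glued faces → V=28, E=67, F=41.
Attach a triangular bipyramid (V=5, E=9, F=6) along a 3-gon: merge 3 vertices and 3 edges, delete both glued faces → V=30, E=73, F=45.
Check: V − E + F = 30 − 73 + 45 = 2.

45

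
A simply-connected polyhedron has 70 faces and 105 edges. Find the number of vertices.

Here V − E + F = 2.
V = 2 + E − F = 2 + 105 − 70 = 37.

37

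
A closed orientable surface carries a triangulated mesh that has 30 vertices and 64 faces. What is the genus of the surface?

2

Every face is a triangle, so 2E = 3·64 = 192, giving E = 96.
χ = V − E + F = 30 − 96 + 64 = -2.
For a closed orientable surface χ = 2 − 2g, so g = (2 − (-2))/2 = 2.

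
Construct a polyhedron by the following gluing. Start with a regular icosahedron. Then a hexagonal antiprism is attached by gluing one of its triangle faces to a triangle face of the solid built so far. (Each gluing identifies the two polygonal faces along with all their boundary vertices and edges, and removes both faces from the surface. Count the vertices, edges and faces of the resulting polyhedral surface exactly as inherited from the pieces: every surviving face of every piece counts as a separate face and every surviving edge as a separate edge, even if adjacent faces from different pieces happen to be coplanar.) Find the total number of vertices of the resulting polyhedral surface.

21

A regular icosahedron: V=12, E=30, F=20.
Attach a hexagonal antiprism (V=12, E=24, F=14) along a 3-gon: merge 3 vertices and 3 edges, delete both glued faces → V=21, E=51, F=32.
Check: V − E + F = 21 − 51 + 32 = 2.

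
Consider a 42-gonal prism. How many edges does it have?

A prism on an n-gon has two n-gon bases and n rectangular sides: V = 2·42 = 84, E = 3·42 = 126, F = 42 + 2 = 44.

126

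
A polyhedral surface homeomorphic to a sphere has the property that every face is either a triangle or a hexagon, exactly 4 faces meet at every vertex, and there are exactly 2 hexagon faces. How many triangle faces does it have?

12

Let x be the number of triangles; then F = 2 + x.
Edge–face incidences: 2E = 6·2 + 3·x = 12 + 3x.
Every vertex has degree 4, so 4V = 2E.
Euler: V − E + F = 2 ⇒ (2E)/4 − E + (2 + x) = 2.
Multiply by 8: 2·(2E) − 4·(2E) + 8·(2 + x) = 16, i.e. 16 + 8x − 2·(12 + 3x) = 16.
Collecting terms: 2x − 8 = 16, so 2x = 24, so x = 12.
Then 2E = 12 + 3·12 = 48, so E = 24, V = 2E/4 = 12, F = 2 + 12 = 14.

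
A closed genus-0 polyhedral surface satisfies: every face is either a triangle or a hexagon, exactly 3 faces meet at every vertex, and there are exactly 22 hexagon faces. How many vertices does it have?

Let x be the number of triangles; then F = 22 + x.
Edge–face incidences: 2E = 6·22 + 3·x = 132 + 3x.
Every vertex has degree 3, so 3V = 2E.
Euler: V − E + F = 2 ⇒ (2E)/3 − E + (22 + x) = 2.
Multiply by 6: 2·(2E) − 3·(2E) + 6·(22 + x) = 12, i.e. 132 + 6x − (132 + 3x) = 12.
Collecting terms: 3x = 12, so x = 4.
Then 2E = 132 + 3·4 = 144, so E = 72, V = 2E/3 = 48, F = 22 + 4 = 26.

48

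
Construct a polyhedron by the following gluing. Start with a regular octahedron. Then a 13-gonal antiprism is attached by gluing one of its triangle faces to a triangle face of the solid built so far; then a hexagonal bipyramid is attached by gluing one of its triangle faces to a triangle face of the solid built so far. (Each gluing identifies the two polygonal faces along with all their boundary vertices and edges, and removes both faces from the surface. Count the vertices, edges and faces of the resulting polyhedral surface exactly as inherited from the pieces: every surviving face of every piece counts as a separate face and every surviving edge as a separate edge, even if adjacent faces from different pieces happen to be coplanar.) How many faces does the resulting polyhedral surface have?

A regular octahedron: V=6, E=12, F=8.
Attach a 13-gonal antiprism (V=26, E=52, F=28) along a 3-gon: merge 3 vertices and 3 edges, delete both glued faces → V=29, E=61, F=34.
Attach a hexagonal bipyramid (V=8, E=18, F=12) along a 3-gon: merge 3 vertices and 3 edges, delete both glued faces → V=34, E=76, F=44.
Check: V − E + F = 34 − 76 + 44 = 2.

44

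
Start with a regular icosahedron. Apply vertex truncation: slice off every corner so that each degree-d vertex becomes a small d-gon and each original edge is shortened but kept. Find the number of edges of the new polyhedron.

90

The base solid has V = 12, E = 30, F = 20.
Truncation replaces each original edge-end by a new vertex, so V′ = 2E = 60.
Each original edge survives, and each old vertex of degree d contributes d new edges; summing degrees gives Σd = 2E, so E′ = E + 2E = 3E = 90.
Each original face survives and each original vertex becomes one new face: F′ = F + V = 32.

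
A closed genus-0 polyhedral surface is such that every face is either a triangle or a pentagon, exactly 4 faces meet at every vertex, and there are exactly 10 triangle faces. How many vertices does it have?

Let x be the number of pentagons; then F = 10 + x.
Edge–face incidences: 2E = 3·10 + 5·x = 30 + 5x.
Every vertex has degree 4, so 4V = 2E.
Euler: V − E + F = 2 ⇒ (2E)/4 − E + (10 + x) = 2.
Multiply by 8: 2·(2E) − 4·(2E) + 8·(10 + x) = 16, i.e. 80 + 8x − 2·(30 + 5x) = 16.
Collecting terms: −2x + 20 = 16, so −2x = −4, so x = 2.
Then 2E = 30 + 5·2 = 40, so E = 20, V = 2E/4 = 10, F = 10 + 2 = 12.

10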